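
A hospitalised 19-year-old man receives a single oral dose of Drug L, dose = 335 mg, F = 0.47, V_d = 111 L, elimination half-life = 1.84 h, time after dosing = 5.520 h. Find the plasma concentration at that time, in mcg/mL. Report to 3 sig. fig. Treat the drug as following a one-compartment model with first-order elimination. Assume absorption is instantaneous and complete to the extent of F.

Amount reaching circulation = F × Dose = 0.47 × 335.0 = 157.5 mg
C₀ = F·Dose / Vd = 157.5 / 111 = 1.419 mg/L
k = ln2 / t½ = 0.693147 / 1.84 = 0.3767 h⁻¹
t / t½ = 5.520 / 1.84 = 3 half-lives
C = C₀ × (1/2)^3 = 1.419 × 0.1250 = 0.1774 mg/L
(0.1774 mg/L = 0.1774 mcg/mL)

0.177 mcg/mL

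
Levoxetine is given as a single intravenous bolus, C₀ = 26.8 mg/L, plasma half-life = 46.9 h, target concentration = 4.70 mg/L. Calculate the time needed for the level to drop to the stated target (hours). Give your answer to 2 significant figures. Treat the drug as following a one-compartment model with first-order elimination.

k = ln2 / t½ = 0.693147 / 46.9 = 0.01478 h⁻¹
t = ln(C₀ / C) / k = ln(26.80 / 4.70) / 0.01478
  = ln(5.702) / 0.01478 = 1.741 / 0.01478 = 117.8 h

120 h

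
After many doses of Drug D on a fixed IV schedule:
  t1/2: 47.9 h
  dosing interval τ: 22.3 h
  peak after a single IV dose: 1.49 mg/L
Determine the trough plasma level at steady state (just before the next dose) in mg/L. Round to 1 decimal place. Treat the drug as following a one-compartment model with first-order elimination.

k = ln2 / t½ = 0.693147 / 47.9 = 0.01447 h⁻¹
e^(−kτ) = e^(−0.01447 × 22.3) = 0.7242
Accumulation ratio R = 1 / (1 − e^(−kτ)) = 1 / (1 − 0.7242) = 3.626
Steady-state trough = C₀ × R × e^(−kτ) = 1.49 × 3.626 × 0.7242 = 3.913 mg/L

3.9 mg/L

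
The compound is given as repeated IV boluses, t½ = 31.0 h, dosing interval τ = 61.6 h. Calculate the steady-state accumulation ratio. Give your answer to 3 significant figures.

k = ln2 / t½ = 0.693147 / 31.0 = 0.02236 h⁻¹
e^(−kτ) = e^(−0.02236 × 61.6) = 0.2522
Accumulation ratio R = 1 / (1 − e^(−kτ)) = 1 / (1 − 0.2522) = 1.337

1.34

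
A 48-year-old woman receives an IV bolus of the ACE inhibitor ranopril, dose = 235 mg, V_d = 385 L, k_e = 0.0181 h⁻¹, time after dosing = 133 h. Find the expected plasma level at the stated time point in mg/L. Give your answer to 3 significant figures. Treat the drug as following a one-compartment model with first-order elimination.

C₀ = Dose / Vd = 235.0 / 385 = 0.6104 mg/L
C = C₀ · e^(−k·t) = 0.6104 × e^(−0.01810 × 133)
  = 0.6104 × 0.09006 = 0.05497 mg/L

0.0550 mg/L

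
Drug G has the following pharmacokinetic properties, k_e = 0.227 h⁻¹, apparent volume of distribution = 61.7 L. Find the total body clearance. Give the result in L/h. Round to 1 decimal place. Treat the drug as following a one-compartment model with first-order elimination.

14.0 L/h

CL = k × Vd = 0.227 × 61.7 = 14.01 L/h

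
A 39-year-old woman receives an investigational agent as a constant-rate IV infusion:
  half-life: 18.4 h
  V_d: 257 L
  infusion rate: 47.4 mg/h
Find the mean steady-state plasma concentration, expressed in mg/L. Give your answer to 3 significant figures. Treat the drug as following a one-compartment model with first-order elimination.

4.90 mg/L

k = ln2 / t½ = 0.693147 / 18.4 = 0.03767 h⁻¹
CL = k × Vd = 0.03767 × 257 = 9.681 L/h
At steady state Css = R₀ / CL = 47.4 / 9.681 = 4.896 mg/L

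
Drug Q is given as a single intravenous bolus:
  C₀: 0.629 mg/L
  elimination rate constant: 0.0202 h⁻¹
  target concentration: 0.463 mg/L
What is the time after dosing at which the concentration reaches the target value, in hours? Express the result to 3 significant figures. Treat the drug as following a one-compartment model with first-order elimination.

t = ln(C₀ / C) / k = ln(0.6290 / 0.463) / 0.02020
  = ln(1.359) / 0.02020 = 0.3067 / 0.02020 = 15.18 h

15.2 h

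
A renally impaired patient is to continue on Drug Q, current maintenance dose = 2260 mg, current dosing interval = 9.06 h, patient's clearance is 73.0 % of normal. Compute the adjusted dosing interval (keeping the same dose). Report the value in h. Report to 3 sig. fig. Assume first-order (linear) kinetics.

To keep the same average steady-state level, dosing rate must scale with clearance.
CL ratio = 73.0 / 100 = 0.7300
New interval (same dose) = 9.06 / 0.7300 = 12.41 h

12.4 h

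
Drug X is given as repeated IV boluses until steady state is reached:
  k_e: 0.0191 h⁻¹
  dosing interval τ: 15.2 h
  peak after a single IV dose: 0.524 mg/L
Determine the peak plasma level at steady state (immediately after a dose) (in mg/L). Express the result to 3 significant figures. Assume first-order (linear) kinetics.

2.08 mg/L

e^(−kτ) = e^(−0.01910 × 15.2) = 0.7480
Accumulation ratio R = 1 / (1 − e^(−kτ)) = 1 / (1 − 0.7480) = 3.968
Steady-state peak = C₀ × R = 0.524 × 3.968 = 2.079 mg/L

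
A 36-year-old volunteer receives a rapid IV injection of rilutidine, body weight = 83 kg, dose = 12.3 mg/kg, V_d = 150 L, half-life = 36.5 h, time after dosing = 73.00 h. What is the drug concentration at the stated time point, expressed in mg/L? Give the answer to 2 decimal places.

Total dose = 12.3 × 83 = 1021 mg
C₀ = Dose / Vd = 1021 / 150 = 6.807 mg/L
k = ln2 / t½ = 0.693147 / 36.5 = 0.01899 h⁻¹
t / t½ = 73.00 / 36.5 = 2 half-lives
C = C₀ × (1/2)^2 = 6.807 × 0.2500 = 1.702 mg/L

1.70 mg/L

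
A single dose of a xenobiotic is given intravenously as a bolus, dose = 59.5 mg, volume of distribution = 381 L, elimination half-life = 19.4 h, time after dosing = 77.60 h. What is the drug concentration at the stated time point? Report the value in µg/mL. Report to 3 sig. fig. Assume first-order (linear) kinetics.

0.00976 µg/mL

C₀ = Dose / Vd = 59.50 / 381 = 0.1562 mg/L
k = ln2 / t½ = 0.693147 / 19.4 = 0.03573 h⁻¹
t / t½ = 77.60 / 19.4 = 4 half-lives
C = C₀ × (1/2)^4 = 0.1562 × 0.06250 = 0.009763 mg/L
(0.009763 mg/L = 0.009763 µg/mL)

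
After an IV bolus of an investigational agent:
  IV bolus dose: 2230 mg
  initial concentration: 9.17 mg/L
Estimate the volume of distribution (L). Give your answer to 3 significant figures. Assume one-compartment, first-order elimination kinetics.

243 L

Vd = Dose / C₀ = 2230 / 9.17 = 243.2 L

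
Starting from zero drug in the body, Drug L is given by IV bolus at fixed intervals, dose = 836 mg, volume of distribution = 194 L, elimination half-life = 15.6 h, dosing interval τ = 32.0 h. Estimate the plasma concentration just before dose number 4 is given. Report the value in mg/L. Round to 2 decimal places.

1.35 mg/L

C₀ per dose = Dose / Vd = 836 / 194 = 4.309 mg/L
k = ln2 / t½ = 0.693147 / 15.6 = 0.04443 h⁻¹
Fraction remaining after one interval: r = e^(−kτ) = e^(−0.04443 × 32.0) = 0.2413
Before dose 4, 3 doses have been given (aged 1τ, 2τ, 3τ).
C_trough = C₀ × (r + r² + … + r^3) = C₀ × r(1−r^3)/(1−r)
        = 4.309 × 0.2413 × (1 − 0.01405) / (1 − 0.2413) = 1.351 mg/L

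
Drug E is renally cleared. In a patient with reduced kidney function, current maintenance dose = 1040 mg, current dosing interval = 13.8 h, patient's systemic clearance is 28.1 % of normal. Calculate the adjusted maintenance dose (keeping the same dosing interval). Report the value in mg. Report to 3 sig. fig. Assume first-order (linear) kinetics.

292 mg

To keep the same average steady-state level, dosing rate must scale with clearance.
CL ratio = 28.1 / 100 = 0.2810
New dose (same interval) = 1040 × 0.2810 = 292.2 mg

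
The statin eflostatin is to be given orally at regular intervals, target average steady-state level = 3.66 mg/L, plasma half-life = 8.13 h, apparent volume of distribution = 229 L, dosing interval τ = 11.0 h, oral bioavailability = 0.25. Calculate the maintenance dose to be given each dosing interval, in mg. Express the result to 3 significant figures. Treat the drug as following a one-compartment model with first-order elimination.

k = ln2 / t½ = 0.693147 / 8.13 = 0.08526 h⁻¹
CL = k × Vd = 0.08526 × 229 = 19.52 L/h
At steady state, F × (Dose/τ) = Css × CL.
Dose = Css × CL × τ / F = 3.66 × 19.52 × 11.0 / 0.25 = 3144 mg

3140 mg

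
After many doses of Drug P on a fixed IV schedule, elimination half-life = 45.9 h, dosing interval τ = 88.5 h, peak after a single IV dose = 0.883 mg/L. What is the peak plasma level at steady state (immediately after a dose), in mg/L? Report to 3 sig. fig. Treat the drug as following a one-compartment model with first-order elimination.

k = ln2 / t½ = 0.693147 / 45.9 = 0.01510 h⁻¹
e^(−kτ) = e^(−0.01510 × 88.5) = 0.2628
Accumulation ratio R = 1 / (1 − e^(−kτ)) = 1 / (1 − 0.2628) = 1.356
Steady-state peak = C₀ × R = 0.883 × 1.356 = 1.197 mg/L

1.20 mg/L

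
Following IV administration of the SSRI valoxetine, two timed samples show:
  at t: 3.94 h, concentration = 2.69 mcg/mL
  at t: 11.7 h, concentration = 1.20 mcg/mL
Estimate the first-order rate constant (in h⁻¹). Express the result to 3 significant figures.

0.104 h⁻¹

k = ln(C₁/C₂) / (t₂ − t₁) = ln(2.69/1.20) / (11.7 − 3.94)
  = 0.8072 / 7.760 = 0.1040 h⁻¹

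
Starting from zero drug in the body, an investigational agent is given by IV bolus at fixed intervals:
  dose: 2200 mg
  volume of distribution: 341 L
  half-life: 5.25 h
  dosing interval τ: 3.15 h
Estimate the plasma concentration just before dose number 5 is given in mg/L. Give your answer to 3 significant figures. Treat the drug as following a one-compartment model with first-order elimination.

10.1 mg/L

C₀ per dose = Dose / Vd = 2200 / 341 = 6.452 mg/L
k = ln2 / t½ = 0.693147 / 5.25 = 0.1320 h⁻¹
Fraction remaining after one interval: r = e^(−kτ) = e^(−0.1320 × 3.15) = 0.6598
Before dose 5, 4 doses have been given (aged 1τ, 2τ, 3τ, 4τ).
C_trough = C₀ × (r + r² + … + r^4) = C₀ × r(1−r^4)/(1−r)
        = 6.452 × 0.6598 × (1 − 0.1895) / (1 − 0.6598) = 10.14 mg/L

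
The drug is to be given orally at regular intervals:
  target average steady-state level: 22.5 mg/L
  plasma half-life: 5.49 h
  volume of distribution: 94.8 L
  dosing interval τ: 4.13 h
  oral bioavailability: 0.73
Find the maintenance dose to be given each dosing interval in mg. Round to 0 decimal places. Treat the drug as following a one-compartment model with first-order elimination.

k = ln2 / t½ = 0.693147 / 5.49 = 0.1263 h⁻¹
CL = k × Vd = 0.1263 × 94.8 = 11.97 L/h
At steady state, F × (Dose/τ) = Css × CL.
Dose = Css × CL × τ / F = 22.5 × 11.97 × 4.13 / 0.73 = 1524 mg

1524 mg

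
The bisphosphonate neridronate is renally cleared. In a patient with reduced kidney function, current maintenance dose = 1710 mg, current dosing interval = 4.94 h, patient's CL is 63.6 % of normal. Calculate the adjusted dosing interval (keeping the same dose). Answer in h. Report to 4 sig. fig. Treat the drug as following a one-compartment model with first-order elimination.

7.767 h

To keep the same average steady-state level, dosing rate must scale with clearance.
CL ratio = 63.6 / 100 = 0.6360
New interval (same dose) = 4.94 / 0.6360 = 7.767 h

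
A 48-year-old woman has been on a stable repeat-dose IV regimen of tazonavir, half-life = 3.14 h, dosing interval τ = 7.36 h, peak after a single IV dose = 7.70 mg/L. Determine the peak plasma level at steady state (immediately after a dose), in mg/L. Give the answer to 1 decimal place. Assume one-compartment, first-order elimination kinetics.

k = ln2 / t½ = 0.693147 / 3.14 = 0.2207 h⁻¹
e^(−kτ) = e^(−0.2207 × 7.36) = 0.1970
Accumulation ratio R = 1 / (1 − e^(−kτ)) = 1 / (1 − 0.1970) = 1.245
Steady-state peak = C₀ × R = 7.70 × 1.245 = 9.587 mg/L

9.6 mg/L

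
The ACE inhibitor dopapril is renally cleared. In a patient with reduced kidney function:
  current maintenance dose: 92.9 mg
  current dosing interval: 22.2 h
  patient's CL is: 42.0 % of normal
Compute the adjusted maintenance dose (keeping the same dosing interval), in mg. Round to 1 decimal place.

To keep the same average steady-state level, dosing rate must scale with clearance.
CL ratio = 42.0 / 100 = 0.4200
New dose (same interval) = 92.9 × 0.4200 = 39.02 mg

39.0 mg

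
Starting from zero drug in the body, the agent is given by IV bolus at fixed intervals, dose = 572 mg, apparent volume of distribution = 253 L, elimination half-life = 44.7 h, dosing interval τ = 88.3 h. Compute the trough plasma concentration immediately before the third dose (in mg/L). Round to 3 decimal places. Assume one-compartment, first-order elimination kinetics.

C₀ per dose = Dose / Vd = 572 / 253 = 2.261 mg/L
k = ln2 / t½ = 0.693147 / 44.7 = 0.01551 h⁻¹
Fraction remaining after one interval: r = e^(−kτ) = e^(−0.01551 × 88.3) = 0.2542
Before dose 3, 2 doses have been given (aged 1τ, 2τ).
C_trough = C₀ × (r + r²) = 2.261 × (0.2542 + 0.06462) = 0.7209 mg/L

0.721 mg/L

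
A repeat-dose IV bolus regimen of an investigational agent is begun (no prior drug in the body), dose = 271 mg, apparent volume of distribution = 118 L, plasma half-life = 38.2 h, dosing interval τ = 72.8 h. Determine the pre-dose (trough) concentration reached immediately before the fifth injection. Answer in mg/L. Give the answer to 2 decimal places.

C₀ per dose = Dose / Vd = 271 / 118 = 2.297 mg/L
k = ln2 / t½ = 0.693147 / 38.2 = 0.01815 h⁻¹
Fraction remaining after one interval: r = e^(−kτ) = e^(−0.01815 × 72.8) = 0.2668
Before dose 5, 4 doses have been given (aged 1τ, 2τ, 3τ, 4τ).
C_trough = C₀ × (r + r² + … + r^4) = C₀ × r(1−r^4)/(1−r)
        = 2.297 × 0.2668 × (1 − 0.005067) / (1 − 0.2668) = 0.8316 mg/L

0.83 mg/L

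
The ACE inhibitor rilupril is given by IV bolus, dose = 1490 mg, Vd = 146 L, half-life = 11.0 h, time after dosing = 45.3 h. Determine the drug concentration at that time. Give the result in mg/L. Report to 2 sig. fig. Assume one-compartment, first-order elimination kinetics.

C₀ = Dose / Vd = 1490 / 146 = 10.21 mg/L
k = ln2 / t½ = 0.693147 / 11.0 = 0.06301 h⁻¹
C = C₀ · e^(−k·t) = 10.21 × e^(−0.06301 × 45.3)
  = 10.21 × 0.05759 = 0.5880 mg/L

0.59 mg/L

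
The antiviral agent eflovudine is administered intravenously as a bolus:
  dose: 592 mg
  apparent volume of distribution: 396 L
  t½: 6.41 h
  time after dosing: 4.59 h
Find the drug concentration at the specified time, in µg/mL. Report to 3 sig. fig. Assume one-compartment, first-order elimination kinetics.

C₀ = Dose / Vd = 592.0 / 396 = 1.495 mg/L
k = ln2 / t½ = 0.693147 / 6.41 = 0.1081 h⁻¹
C = C₀ · e^(−k·t) = 1.495 × e^(−0.1081 × 4.59)
  = 1.495 × 0.6089 = 0.9103 mg/L
(0.9103 mg/L = 0.9103 µg/mL)

0.910 µg/mL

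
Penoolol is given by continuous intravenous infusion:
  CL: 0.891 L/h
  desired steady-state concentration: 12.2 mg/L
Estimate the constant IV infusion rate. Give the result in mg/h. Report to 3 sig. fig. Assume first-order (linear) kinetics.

At steady state, infusion rate R₀ = Css × CL = 12.2 × 0.8910 = 10.87 mg/h

10.9 mg/h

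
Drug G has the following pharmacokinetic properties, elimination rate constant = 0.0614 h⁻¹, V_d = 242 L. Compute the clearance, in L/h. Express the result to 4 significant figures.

14.86 L/h

CL = k × Vd = 0.0614 × 242 = 14.86 L/h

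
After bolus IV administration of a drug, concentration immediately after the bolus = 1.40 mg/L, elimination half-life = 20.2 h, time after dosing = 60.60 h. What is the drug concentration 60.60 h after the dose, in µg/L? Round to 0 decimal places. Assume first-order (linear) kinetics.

175 µg/L

k = ln2 / t½ = 0.693147 / 20.2 = 0.03431 h⁻¹
t / t½ = 60.60 / 20.2 = 3 half-lives
C = C₀ × (1/2)^3 = 1.400 × 0.1250 = 0.1750 mg/L
Convert: 0.1750 mg/L × 1000 = 175.0 µg/L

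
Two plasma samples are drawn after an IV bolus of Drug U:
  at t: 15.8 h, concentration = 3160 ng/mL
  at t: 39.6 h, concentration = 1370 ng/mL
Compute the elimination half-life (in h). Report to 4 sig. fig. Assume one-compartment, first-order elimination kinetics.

k = ln(C₁/C₂) / (t₂ − t₁) = ln(3160/1370) / (39.6 − 15.8)
  = 0.8358 / 23.80 = 0.03512 h⁻¹
t½ = ln2 / k = 0.693147 / 0.03512 = 19.74 h

19.74 h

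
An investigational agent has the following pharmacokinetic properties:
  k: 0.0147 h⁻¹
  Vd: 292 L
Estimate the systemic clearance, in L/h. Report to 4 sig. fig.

4.292 L/h

CL = k × Vd = 0.0147 × 292 = 4.292 L/h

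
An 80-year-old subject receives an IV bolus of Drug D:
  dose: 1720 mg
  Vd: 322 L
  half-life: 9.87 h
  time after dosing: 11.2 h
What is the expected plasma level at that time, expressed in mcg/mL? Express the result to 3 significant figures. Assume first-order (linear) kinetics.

C₀ = Dose / Vd = 1720 / 322 = 5.342 mg/L
k = ln2 / t½ = 0.693147 / 9.87 = 0.07023 h⁻¹
C = C₀ · e^(−k·t) = 5.342 × e^(−0.07023 × 11.2)
  = 5.342 × 0.4554 = 2.433 mg/L
(2.433 mg/L = 2.433 mcg/mL)

2.43 mcg/mL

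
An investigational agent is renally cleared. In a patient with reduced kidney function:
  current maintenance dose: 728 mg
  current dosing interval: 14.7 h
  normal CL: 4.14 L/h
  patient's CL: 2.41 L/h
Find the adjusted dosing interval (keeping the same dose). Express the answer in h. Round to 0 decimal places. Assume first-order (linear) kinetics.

25 h

To keep the same average steady-state level, dosing rate must scale with clearance.
CL ratio = 2.41 / 4.14 = 0.5821
New interval (same dose) = 14.7 / 0.5821 = 25.25 h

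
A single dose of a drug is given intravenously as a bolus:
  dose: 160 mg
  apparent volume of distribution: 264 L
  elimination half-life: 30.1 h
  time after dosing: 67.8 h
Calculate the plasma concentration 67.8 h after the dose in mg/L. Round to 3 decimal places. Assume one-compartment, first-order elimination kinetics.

C₀ = Dose / Vd = 160.0 / 264 = 0.6061 mg/L
k = ln2 / t½ = 0.693147 / 30.1 = 0.02303 h⁻¹
C = C₀ · e^(−k·t) = 0.6061 × e^(−0.02303 × 67.8)
  = 0.6061 × 0.2098 = 0.1272 mg/L

0.127 mg/L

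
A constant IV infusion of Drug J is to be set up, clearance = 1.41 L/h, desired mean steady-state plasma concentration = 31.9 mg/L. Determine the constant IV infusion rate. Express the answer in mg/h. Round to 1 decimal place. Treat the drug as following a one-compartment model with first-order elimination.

45.0 mg/h

At steady state, infusion rate R₀ = Css × CL = 31.9 × 1.410 = 44.98 mg/h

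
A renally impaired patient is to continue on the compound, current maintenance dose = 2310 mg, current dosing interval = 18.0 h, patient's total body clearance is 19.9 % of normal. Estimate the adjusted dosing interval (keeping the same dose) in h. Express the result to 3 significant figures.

90.5 h

To keep the same average steady-state level, dosing rate must scale with clearance.
CL ratio = 19.9 / 100 = 0.1990
New interval (same dose) = 18.0 / 0.1990 = 90.45 h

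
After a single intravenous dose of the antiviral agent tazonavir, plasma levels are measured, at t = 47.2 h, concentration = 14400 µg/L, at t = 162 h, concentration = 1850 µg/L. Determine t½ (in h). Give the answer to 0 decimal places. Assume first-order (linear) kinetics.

39 h

k = ln(C₁/C₂) / (t₂ − t₁) = ln(14400/1850) / (162 − 47.2)
  = 2.052 / 114.8 = 0.01787 h⁻¹
t½ = ln2 / k = 0.693147 / 0.01787 = 38.79 h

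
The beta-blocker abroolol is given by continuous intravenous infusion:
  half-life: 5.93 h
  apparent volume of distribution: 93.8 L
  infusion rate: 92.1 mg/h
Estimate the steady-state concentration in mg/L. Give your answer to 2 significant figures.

k = ln2 / t½ = 0.693147 / 5.93 = 0.1169 h⁻¹
CL = k × Vd = 0.1169 × 93.8 = 10.97 L/h
At steady state Css = R₀ / CL = 92.1 / 10.97 = 8.396 mg/L

8.4 mg/L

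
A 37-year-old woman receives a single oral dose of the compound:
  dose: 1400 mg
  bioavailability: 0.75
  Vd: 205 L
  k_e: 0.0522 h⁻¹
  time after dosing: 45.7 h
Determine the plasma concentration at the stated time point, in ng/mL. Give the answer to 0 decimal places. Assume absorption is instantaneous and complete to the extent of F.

Amount reaching circulation = F × Dose = 0.75 × 1400 = 1050 mg
C₀ = F·Dose / Vd = 1050 / 205 = 5.122 mg/L
C = C₀ · e^(−k·t) = 5.122 × e^(−0.05220 × 45.7)
  = 5.122 × 0.09204 = 0.4714 mg/L
Convert: 0.4714 mg/L × 1000 = 471.4 ng/mL

471 ng/mL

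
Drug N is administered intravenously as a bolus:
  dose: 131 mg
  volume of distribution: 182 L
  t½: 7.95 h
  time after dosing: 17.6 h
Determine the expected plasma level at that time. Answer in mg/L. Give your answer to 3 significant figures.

C₀ = Dose / Vd = 131.0 / 182 = 0.7198 mg/L
k = ln2 / t½ = 0.693147 / 7.95 = 0.08719 h⁻¹
C = C₀ · e^(−k·t) = 0.7198 × e^(−0.08719 × 17.6)
  = 0.7198 × 0.2156 = 0.1552 mg/L

0.155 mg/L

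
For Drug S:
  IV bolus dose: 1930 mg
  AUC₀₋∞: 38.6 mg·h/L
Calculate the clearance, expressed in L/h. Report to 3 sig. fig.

CL = Dose / AUC = 1930 / 38.6 = 50.00 L/h

50.0 L/h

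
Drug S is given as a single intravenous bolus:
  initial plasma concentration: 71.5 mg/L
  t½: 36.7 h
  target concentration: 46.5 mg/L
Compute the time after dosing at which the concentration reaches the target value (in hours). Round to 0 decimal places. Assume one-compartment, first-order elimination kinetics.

23 h

k = ln2 / t½ = 0.693147 / 36.7 = 0.01889 h⁻¹
t = ln(C₀ / C) / k = ln(71.50 / 46.5) / 0.01889
  = ln(1.538) / 0.01889 = 0.4305 / 0.01889 = 22.79 h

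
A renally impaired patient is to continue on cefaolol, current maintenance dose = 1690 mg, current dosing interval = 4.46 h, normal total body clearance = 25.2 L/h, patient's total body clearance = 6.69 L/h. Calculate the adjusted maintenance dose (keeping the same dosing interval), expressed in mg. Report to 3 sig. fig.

To keep the same average steady-state level, dosing rate must scale with clearance.
CL ratio = 6.69 / 25.2 = 0.2655
New dose (same interval) = 1690 × 0.2655 = 448.7 mg

449 mg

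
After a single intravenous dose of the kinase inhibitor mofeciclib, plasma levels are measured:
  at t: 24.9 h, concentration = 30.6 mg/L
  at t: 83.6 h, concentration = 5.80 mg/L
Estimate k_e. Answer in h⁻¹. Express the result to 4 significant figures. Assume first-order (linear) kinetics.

k = ln(C₁/C₂) / (t₂ − t₁) = ln(30.6/5.80) / (83.6 − 24.9)
  = 1.663 / 58.70 = 0.02833 h⁻¹

0.02833 h⁻¹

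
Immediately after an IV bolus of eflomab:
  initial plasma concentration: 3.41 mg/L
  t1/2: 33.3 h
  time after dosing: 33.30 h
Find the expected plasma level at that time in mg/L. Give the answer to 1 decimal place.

1.7 mg/L

k = ln2 / t½ = 0.693147 / 33.3 = 0.02082 h⁻¹
t / t½ = 33.30 / 33.3 = 1 half-lives
C = C₀ × (1/2)^1 = 3.410 × 0.5000 = 1.705 mg/L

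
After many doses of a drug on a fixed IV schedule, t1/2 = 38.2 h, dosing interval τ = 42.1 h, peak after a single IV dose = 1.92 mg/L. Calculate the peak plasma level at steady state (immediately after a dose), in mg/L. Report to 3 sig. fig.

k = ln2 / t½ = 0.693147 / 38.2 = 0.01815 h⁻¹
e^(−kτ) = e^(−0.01815 × 42.1) = 0.4657
Accumulation ratio R = 1 / (1 − e^(−kτ)) = 1 / (1 − 0.4657) = 1.872
Steady-state peak = C₀ × R = 1.92 × 1.872 = 3.594 mg/L

3.59 mg/L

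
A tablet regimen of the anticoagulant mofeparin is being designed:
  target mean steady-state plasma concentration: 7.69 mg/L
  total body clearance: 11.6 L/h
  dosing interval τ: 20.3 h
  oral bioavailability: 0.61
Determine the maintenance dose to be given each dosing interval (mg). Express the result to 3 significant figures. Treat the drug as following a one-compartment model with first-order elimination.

At steady state, F × (Dose/τ) = Css × CL.
Dose = Css × CL × τ / F = 7.69 × 11.60 × 20.3 / 0.61 = 2969 mg

2970 mg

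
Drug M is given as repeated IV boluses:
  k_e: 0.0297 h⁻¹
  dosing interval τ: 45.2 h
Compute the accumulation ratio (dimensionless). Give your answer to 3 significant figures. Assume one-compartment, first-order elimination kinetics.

1.35

e^(−kτ) = e^(−0.02970 × 45.2) = 0.2612
Accumulation ratio R = 1 / (1 − e^(−kτ)) = 1 / (1 − 0.2612) = 1.354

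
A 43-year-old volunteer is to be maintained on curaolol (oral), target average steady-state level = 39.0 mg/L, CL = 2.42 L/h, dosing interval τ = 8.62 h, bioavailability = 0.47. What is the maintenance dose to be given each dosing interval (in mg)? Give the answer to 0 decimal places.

At steady state, F × (Dose/τ) = Css × CL.
Dose = Css × CL × τ / F = 39.0 × 2.420 × 8.62 / 0.47 = 1731 mg

1731 mg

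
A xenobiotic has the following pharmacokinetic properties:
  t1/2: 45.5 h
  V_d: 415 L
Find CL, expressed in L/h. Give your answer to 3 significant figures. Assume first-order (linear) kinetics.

6.32 L/h

k = ln2 / t½ = 0.693147 / 45.5 = 0.01523 h⁻¹
CL = k × Vd = 0.01523 × 415 = 6.320 L/h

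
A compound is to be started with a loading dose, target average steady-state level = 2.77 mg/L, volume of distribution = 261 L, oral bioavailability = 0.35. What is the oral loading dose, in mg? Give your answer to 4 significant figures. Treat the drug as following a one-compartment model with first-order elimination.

LD = Css × Vd / F = 2.77 × 261 / 0.35 = 2066 mg

2066 mg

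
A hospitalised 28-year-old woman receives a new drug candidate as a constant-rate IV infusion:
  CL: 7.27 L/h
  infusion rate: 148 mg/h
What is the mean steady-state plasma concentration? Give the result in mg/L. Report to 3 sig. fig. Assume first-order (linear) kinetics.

At steady state Css = R₀ / CL = 148 / 7.270 = 20.36 mg/L

20.4 mg/L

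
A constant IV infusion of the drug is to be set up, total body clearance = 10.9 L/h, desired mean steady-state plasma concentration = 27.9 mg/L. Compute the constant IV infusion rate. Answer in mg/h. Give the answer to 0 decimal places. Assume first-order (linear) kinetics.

At steady state, infusion rate R₀ = Css × CL = 27.9 × 10.90 = 304.1 mg/h

304 mg/h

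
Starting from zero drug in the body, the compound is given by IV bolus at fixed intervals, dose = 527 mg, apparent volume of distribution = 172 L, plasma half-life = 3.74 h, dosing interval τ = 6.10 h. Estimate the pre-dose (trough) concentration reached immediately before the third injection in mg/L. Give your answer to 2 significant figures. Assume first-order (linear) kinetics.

1.3 mg/L

C₀ per dose = Dose / Vd = 527 / 172 = 3.064 mg/L
k = ln2 / t½ = 0.693147 / 3.74 = 0.1853 h⁻¹
Fraction remaining after one interval: r = e^(−kτ) = e^(−0.1853 × 6.10) = 0.3229
Before dose 3, 2 doses have been given (aged 1τ, 2τ).
C_trough = C₀ × (r + r²) = 3.064 × (0.3229 + 0.1043) = 1.309 mg/L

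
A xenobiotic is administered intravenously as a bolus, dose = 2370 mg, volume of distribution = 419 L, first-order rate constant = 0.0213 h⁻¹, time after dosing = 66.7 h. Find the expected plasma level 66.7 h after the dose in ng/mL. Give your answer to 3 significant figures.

1370 ng/mL

C₀ = Dose / Vd = 2370 / 419 = 5.656 mg/L
C = C₀ · e^(−k·t) = 5.656 × e^(−0.02130 × 66.7)
  = 5.656 × 0.2415 = 1.366 mg/L
Convert: 1.366 mg/L × 1000 = 1366 ng/mL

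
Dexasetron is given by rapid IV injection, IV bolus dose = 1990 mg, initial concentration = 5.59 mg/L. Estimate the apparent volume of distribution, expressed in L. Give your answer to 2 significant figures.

Vd = Dose / C₀ = 1990 / 5.59 = 356.0 L

360 L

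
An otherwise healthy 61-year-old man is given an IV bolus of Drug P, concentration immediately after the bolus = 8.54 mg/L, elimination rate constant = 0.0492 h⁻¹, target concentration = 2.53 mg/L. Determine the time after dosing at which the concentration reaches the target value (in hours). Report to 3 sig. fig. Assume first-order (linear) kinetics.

24.7 h

t = ln(C₀ / C) / k = ln(8.540 / 2.53) / 0.04920
  = ln(3.375) / 0.04920 = 1.216 / 0.04920 = 24.72 h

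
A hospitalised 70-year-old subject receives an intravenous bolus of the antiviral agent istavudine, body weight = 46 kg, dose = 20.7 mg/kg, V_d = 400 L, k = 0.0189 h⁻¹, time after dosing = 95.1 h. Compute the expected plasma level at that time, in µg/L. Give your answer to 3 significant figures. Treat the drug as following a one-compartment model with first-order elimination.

Total dose = 20.7 × 46 = 952.2 mg
C₀ = Dose / Vd = 952.2 / 400 = 2.381 mg/L
C = C₀ · e^(−k·t) = 2.381 × e^(−0.01890 × 95.1)
  = 2.381 × 0.1657 = 0.3945 mg/L
Convert: 0.3945 mg/L × 1000 = 394.5 µg/L

395 µg/L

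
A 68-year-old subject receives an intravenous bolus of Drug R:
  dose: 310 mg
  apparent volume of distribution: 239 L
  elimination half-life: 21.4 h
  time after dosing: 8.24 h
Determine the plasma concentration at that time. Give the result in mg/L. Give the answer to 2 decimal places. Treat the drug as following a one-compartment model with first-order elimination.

0.99 mg/L

C₀ = Dose / Vd = 310.0 / 239 = 1.297 mg/L
k = ln2 / t½ = 0.693147 / 21.4 = 0.03239 h⁻¹
C = C₀ · e^(−k·t) = 1.297 × e^(−0.03239 × 8.24)
  = 1.297 × 0.7658 = 0.9932 mg/L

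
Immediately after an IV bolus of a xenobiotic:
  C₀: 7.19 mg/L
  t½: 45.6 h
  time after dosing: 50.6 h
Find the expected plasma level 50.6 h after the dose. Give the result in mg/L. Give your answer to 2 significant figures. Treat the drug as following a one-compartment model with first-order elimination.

3.3 mg/L

k = ln2 / t½ = 0.693147 / 45.6 = 0.01520 h⁻¹
C = C₀ · e^(−k·t) = 7.190 × e^(−0.01520 × 50.6)
  = 7.190 × 0.4634 = 3.332 mg/L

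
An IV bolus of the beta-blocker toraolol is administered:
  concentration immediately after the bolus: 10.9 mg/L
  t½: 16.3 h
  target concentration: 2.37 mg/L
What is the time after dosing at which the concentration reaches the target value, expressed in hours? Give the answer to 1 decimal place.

35.9 h

k = ln2 / t½ = 0.693147 / 16.3 = 0.04252 h⁻¹
t = ln(C₀ / C) / k = ln(10.90 / 2.37) / 0.04252
  = ln(4.599) / 0.04252 = 1.526 / 0.04252 = 35.89 h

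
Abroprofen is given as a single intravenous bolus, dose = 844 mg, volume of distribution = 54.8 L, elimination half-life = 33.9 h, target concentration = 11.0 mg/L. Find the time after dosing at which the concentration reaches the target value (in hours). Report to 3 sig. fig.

16.5 h

C₀ = Dose / Vd = 844.0 / 54.8 = 15.40 mg/L
k = ln2 / t½ = 0.693147 / 33.9 = 0.02045 h⁻¹
t = ln(C₀ / C) / k = ln(15.40 / 11.0) / 0.02045
  = ln(1.400) / 0.02045 = 0.3365 / 0.02045 = 16.45 h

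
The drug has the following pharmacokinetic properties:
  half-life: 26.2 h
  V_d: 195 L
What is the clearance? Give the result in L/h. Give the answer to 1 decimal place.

k = ln2 / t½ = 0.693147 / 26.2 = 0.02646 h⁻¹
CL = k × Vd = 0.02646 × 195 = 5.160 L/h

5.2 L/h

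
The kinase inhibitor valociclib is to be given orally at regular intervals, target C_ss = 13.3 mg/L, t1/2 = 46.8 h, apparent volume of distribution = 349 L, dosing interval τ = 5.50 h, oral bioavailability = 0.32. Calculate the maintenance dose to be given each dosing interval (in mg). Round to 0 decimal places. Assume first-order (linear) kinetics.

k = ln2 / t½ = 0.693147 / 46.8 = 0.01481 h⁻¹
CL = k × Vd = 0.01481 × 349 = 5.169 L/h
At steady state, F × (Dose/τ) = Css × CL.
Dose = Css × CL × τ / F = 13.3 × 5.169 × 5.50 / 0.32 = 1182 mg

1182 mg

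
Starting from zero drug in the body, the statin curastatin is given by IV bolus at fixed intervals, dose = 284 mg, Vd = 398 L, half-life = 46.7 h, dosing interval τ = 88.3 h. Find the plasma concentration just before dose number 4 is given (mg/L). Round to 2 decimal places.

0.26 mg/L

C₀ per dose = Dose / Vd = 284 / 398 = 0.7136 mg/L
k = ln2 / t½ = 0.693147 / 46.7 = 0.01484 h⁻¹
Fraction remaining after one interval: r = e^(−kτ) = e^(−0.01484 × 88.3) = 0.2697
Before dose 4, 3 doses have been given (aged 1τ, 2τ, 3τ).
C_trough = C₀ × (r + r² + … + r^3) = C₀ × r(1−r^3)/(1−r)
        = 0.7136 × 0.2697 × (1 − 0.01962) / (1 − 0.2697) = 0.2584 mg/L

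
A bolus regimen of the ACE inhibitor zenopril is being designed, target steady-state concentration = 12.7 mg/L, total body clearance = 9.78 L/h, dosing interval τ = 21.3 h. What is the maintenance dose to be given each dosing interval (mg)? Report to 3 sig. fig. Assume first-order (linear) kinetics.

At steady state, Dose/τ = Css × CL.
Dose = Css × CL × τ = 12.7 × 9.780 × 21.3 = 2646 mg

2650 mg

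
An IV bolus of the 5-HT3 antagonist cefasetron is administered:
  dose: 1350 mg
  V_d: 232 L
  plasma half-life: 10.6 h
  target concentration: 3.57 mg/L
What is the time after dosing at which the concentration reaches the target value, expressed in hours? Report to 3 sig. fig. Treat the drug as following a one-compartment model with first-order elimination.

C₀ = Dose / Vd = 1350 / 232 = 5.819 mg/L
k = ln2 / t½ = 0.693147 / 10.6 = 0.06539 h⁻¹
t = ln(C₀ / C) / k = ln(5.819 / 3.57) / 0.06539
  = ln(1.630) / 0.06539 = 0.4886 / 0.06539 = 7.472 h

7.47 h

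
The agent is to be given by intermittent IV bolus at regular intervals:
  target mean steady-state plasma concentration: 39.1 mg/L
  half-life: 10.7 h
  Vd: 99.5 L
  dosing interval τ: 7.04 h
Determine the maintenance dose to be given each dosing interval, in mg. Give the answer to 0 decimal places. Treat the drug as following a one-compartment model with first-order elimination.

k = ln2 / t½ = 0.693147 / 10.7 = 0.06478 h⁻¹
CL = k × Vd = 0.06478 × 99.5 = 6.446 L/h
At steady state, Dose/τ = Css × CL.
Dose = Css × CL × τ = 39.1 × 6.446 × 7.04 = 1774 mg

1774 mg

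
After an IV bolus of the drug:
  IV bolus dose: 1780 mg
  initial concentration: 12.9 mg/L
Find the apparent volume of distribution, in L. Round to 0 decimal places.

138 L

Vd = Dose / C₀ = 1780 / 12.9 = 138.0 L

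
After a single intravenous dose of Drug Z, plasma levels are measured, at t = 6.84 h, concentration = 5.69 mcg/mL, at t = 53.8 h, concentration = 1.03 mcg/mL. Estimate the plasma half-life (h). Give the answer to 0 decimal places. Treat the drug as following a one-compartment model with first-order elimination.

k = ln(C₁/C₂) / (t₂ − t₁) = ln(5.69/1.03) / (53.8 − 6.84)
  = 1.709 / 46.96 = 0.03639 h⁻¹
t½ = ln2 / k = 0.693147 / 0.03639 = 19.05 h

19 h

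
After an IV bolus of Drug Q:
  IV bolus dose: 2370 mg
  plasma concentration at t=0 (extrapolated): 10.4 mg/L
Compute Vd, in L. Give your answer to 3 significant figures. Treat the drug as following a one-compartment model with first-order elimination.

Vd = Dose / C₀ = 2370 / 10.4 = 227.9 L

228 L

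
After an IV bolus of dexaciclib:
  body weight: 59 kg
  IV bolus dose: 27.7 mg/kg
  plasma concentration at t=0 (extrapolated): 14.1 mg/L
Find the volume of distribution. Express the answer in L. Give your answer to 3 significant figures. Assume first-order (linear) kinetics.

116 L

Dose = 27.7 × 59 = 1634 mg
Vd = Dose / C₀ = 1634 / 14.1 = 115.9 L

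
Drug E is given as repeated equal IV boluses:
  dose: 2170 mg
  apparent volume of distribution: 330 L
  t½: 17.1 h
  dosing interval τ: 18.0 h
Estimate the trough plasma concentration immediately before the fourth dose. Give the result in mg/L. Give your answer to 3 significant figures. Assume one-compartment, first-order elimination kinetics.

5.44 mg/L

C₀ per dose = Dose / Vd = 2170 / 330 = 6.576 mg/L
k = ln2 / t½ = 0.693147 / 17.1 = 0.04053 h⁻¹
Fraction remaining after one interval: r = e^(−kτ) = e^(−0.04053 × 18.0) = 0.4821
Before dose 4, 3 doses have been given (aged 1τ, 2τ, 3τ).
C_trough = C₀ × (r + r² + … + r^3) = C₀ × r(1−r^3)/(1−r)
        = 6.576 × 0.4821 × (1 − 0.1120) / (1 − 0.4821) = 5.436 mg/L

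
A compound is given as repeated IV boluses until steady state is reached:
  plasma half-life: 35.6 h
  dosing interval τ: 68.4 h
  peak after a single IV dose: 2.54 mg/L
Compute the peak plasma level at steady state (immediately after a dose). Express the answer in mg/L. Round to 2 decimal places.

k = ln2 / t½ = 0.693147 / 35.6 = 0.01947 h⁻¹
e^(−kτ) = e^(−0.01947 × 68.4) = 0.2640
Accumulation ratio R = 1 / (1 − e^(−kτ)) = 1 / (1 − 0.2640) = 1.359
Steady-state peak = C₀ × R = 2.54 × 1.359 = 3.452 mg/L

3.45 mg/L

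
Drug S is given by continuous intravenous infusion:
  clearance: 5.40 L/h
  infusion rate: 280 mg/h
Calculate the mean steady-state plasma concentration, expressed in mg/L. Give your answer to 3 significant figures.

At steady state Css = R₀ / CL = 280 / 5.400 = 51.85 mg/L

51.9 mg/L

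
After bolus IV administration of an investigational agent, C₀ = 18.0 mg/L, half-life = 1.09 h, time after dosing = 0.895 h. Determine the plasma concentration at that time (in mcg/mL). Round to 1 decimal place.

10.2 mcg/mL

k = ln2 / t½ = 0.693147 / 1.09 = 0.6359 h⁻¹
C = C₀ · e^(−k·t) = 18.00 × e^(−0.6359 × 0.895)
  = 18.00 × 0.5660 = 10.19 mg/L
(10.19 mg/L = 10.19 mcg/mL)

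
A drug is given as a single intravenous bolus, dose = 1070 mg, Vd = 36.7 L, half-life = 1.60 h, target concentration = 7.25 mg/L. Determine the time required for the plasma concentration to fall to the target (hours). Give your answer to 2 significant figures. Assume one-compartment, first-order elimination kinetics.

C₀ = Dose / Vd = 1070 / 36.7 = 29.16 mg/L
k = ln2 / t½ = 0.693147 / 1.60 = 0.4332 h⁻¹
t = ln(C₀ / C) / k = ln(29.16 / 7.25) / 0.4332
  = ln(4.022) / 0.4332 = 1.392 / 0.4332 = 3.213 h

3.2 h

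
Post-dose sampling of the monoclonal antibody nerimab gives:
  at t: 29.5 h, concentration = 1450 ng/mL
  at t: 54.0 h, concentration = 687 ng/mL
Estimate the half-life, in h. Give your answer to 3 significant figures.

k = ln(C₁/C₂) / (t₂ − t₁) = ln(1450/687) / (54.0 − 29.5)
  = 0.7470 / 24.50 = 0.03049 h⁻¹
t½ = ln2 / k = 0.693147 / 0.03049 = 22.73 h

22.7 h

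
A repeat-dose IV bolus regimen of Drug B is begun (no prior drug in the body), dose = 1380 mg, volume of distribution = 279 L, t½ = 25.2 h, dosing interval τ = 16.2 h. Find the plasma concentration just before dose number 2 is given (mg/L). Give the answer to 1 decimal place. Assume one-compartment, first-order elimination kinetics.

C₀ per dose = Dose / Vd = 1380 / 279 = 4.946 mg/L
k = ln2 / t½ = 0.693147 / 25.2 = 0.02751 h⁻¹
Fraction remaining after one interval: r = e^(−kτ) = e^(−0.02751 × 16.2) = 0.6404
Before dose 2, 1 dose has been given (aged 1τ).
C_trough = C₀ × r = 4.946 × 0.6404 = 3.167 mg/L

3.2 mg/L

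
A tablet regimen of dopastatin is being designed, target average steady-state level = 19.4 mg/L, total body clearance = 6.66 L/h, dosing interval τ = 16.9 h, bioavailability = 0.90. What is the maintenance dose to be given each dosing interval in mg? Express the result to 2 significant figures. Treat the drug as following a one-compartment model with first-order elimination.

At steady state, F × (Dose/τ) = Css × CL.
Dose = Css × CL × τ / F = 19.4 × 6.660 × 16.9 / 0.90 = 2426 mg

2400 mg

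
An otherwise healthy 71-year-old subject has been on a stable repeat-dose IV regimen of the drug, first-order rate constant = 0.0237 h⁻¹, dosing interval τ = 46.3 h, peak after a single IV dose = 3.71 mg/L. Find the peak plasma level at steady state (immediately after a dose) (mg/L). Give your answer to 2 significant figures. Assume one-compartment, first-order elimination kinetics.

5.6 mg/L

e^(−kτ) = e^(−0.02370 × 46.3) = 0.3338
Accumulation ratio R = 1 / (1 − e^(−kτ)) = 1 / (1 − 0.3338) = 1.501
Steady-state peak = C₀ × R = 3.71 × 1.501 = 5.569 mg/L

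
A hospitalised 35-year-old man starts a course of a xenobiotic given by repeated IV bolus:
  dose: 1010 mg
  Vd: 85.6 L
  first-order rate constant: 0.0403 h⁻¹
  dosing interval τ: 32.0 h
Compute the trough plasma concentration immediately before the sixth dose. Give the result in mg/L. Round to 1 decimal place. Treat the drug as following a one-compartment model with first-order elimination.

4.5 mg/L

C₀ per dose = Dose / Vd = 1010 / 85.6 = 11.80 mg/L
Fraction remaining after one interval: r = e^(−kτ) = e^(−0.04030 × 32.0) = 0.2754
Before dose 6, 5 doses have been given (aged 1τ, 2τ, 3τ, 4τ, 5τ).
C_trough = C₀ × (r + r² + … + r^5) = C₀ × r(1−r^5)/(1−r)
        = 11.80 × 0.2754 × (1 − 0.001584) / (1 − 0.2754) = 4.478 mg/L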